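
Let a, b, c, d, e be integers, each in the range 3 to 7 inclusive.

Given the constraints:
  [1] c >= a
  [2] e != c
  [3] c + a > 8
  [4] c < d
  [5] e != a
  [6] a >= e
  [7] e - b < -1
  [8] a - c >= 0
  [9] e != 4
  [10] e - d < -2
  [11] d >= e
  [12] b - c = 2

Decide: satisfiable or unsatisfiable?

The assignment a = 5, b = 7, c = 5, d = 6, e = 3 works:
  constraint 3 holds since c + a = 10.
  constraint 7 holds since e - b = -4.
The rest check out directly.

Satisfiable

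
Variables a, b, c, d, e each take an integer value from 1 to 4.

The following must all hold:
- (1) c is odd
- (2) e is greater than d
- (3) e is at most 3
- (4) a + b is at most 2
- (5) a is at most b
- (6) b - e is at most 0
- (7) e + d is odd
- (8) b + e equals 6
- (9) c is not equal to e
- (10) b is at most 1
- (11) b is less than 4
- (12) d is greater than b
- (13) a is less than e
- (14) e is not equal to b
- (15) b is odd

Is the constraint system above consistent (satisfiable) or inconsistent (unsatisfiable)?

Unsatisfiable

From constraint 10: b ≤ 1. From constraint 3: e ≤ 3. Hence b + e ≤ 4. But constraint 8 requires b + e = 6, and 6 > 4. Contradiction.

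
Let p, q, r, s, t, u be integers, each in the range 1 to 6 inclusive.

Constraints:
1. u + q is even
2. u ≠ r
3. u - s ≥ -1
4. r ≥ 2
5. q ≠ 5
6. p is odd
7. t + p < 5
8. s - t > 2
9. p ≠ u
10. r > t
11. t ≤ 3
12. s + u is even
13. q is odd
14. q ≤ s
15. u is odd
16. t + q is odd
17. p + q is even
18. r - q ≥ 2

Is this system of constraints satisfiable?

Satisfiable

Take p = 1, q = 3, r = 6, s = 5, t = 2, u = 5. Then constraint 3: u - s = 0; constraint 7: t + p = 3; constraint 8: s - t = 3, and every other listed constraint is also met.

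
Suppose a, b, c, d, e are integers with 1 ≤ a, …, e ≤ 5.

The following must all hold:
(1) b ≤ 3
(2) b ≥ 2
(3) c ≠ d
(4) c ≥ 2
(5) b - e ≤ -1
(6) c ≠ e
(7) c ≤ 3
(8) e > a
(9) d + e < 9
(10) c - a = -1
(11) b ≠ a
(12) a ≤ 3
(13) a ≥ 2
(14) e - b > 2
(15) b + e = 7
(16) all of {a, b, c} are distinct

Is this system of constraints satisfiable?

Unsatisfiable

Constraints 1, 2, 4, 7, 12, and 13 confine each of a, b, c to the 2 values {2, 3}.
Constraint 16 requires all 3 of them to be distinct, but only 2 values are available — impossible by the pigeonhole principle.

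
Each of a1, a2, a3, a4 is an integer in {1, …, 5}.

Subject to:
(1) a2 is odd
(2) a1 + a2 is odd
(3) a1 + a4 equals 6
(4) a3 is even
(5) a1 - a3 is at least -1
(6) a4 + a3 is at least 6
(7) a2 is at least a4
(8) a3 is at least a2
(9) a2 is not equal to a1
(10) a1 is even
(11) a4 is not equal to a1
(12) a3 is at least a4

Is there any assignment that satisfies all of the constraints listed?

Satisfiable

The assignment a1 = 4, a2 = 3, a3 = 4, a4 = 2 works:
  constraint 3 holds since a1 + a4 = 6.
  constraint 5 holds since a1 - a3 = 0.
  constraint 6 holds since a4 + a3 = 6.
The rest check out directly.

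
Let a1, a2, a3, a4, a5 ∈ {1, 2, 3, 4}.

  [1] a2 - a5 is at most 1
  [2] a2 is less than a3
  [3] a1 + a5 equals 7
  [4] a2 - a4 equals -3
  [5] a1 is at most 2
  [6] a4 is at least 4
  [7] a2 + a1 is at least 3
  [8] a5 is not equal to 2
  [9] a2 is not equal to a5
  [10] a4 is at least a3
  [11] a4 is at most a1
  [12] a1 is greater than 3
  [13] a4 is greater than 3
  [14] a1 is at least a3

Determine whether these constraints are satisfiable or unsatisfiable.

Unsatisfiable

From constraint 13: a4 ≥ 4. From constraints 5 and 11: a4 ≤ a1 and a1 ≤ 2, so a4 ≤ 2. But 2 < 4, so no value of a4 works.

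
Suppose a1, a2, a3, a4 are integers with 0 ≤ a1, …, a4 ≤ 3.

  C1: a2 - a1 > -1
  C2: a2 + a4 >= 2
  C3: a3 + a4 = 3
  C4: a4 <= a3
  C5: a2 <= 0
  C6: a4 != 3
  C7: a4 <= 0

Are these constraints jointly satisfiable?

Unsatisfiable

From constraint 5: a2 ≤ 0. From constraint 7: a4 ≤ 0. Hence a2 + a4 ≤ 0. But constraint 2 requires a2 + a4 ≥ 2, and 2 > 0. Contradiction.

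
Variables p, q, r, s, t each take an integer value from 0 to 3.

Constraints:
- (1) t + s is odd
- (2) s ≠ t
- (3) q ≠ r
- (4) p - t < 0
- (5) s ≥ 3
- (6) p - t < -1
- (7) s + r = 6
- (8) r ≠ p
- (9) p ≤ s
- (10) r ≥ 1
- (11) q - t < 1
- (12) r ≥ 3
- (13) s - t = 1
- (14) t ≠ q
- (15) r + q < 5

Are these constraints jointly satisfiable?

Satisfiable

The assignment p = 0, q = 1, r = 3, s = 3, t = 2 works:
  constraint 4 holds since p - t = -2.
  constraint 6 holds since p - t = -2.
  constraint 7 holds since s + r = 6.
The rest check out directly.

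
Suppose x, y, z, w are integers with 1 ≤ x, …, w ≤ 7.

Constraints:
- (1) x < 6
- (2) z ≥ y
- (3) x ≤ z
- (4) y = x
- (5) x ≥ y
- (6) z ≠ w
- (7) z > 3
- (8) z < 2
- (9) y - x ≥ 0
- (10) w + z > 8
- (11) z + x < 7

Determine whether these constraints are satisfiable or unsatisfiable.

From constraint 7: z ≥ 4. From constraint 8: z ≤ 1. But 1 < 4, so no value of z works.

Unsatisfiable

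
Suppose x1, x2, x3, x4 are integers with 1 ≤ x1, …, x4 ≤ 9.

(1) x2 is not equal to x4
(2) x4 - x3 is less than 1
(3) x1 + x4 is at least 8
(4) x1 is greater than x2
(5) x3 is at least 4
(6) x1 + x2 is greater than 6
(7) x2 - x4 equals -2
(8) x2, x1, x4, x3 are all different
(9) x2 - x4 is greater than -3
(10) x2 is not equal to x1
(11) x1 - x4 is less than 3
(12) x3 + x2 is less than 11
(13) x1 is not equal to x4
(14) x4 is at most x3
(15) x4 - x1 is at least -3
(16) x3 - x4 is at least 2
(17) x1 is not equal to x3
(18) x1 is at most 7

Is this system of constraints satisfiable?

One satisfying assignment is x1 = 6, x2 = 3, x3 = 7, x4 = 5.
For the less obvious constraints — constraint 2: x4 - x3 = -2; constraint 3: x1 + x4 = 11; constraint 6: x1 + x2 = 9 — and the others hold by inspection.

Satisfiable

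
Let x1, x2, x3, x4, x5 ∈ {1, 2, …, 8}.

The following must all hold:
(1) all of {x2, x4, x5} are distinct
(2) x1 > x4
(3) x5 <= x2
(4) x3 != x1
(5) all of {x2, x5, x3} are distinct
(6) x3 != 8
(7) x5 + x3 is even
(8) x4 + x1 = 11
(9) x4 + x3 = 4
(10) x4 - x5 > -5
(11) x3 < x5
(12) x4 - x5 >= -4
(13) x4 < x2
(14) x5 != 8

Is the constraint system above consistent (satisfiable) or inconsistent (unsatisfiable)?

Setting (x1, x2, x3, x4, x5) = (8, 8, 1, 3, 5) satisfies everything: constraint 8: x4 + x1 = 11; constraint 9: x4 + x3 = 4; constraint 10: x4 - x5 = -2, and the others follow.

Satisfiable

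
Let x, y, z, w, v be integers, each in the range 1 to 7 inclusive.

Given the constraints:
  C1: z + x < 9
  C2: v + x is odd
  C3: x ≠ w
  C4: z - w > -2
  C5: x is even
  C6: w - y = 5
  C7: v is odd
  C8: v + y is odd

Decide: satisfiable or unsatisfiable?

Satisfiable

Take x = 2, y = 2, z = 6, w = 7, v = 7. Then constraint 1: z + x = 8; constraint 4: z - w = -1; constraint 6: w - y = 5, and every other listed constraint is also met.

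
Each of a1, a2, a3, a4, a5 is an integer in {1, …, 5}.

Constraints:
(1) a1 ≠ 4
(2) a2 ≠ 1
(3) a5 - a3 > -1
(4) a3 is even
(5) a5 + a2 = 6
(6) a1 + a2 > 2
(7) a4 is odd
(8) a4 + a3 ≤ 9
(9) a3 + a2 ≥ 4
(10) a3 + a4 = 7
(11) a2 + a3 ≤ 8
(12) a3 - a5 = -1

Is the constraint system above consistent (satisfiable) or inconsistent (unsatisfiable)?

Try a1 = 1, a2 = 3, a3 = 2, a4 = 5, a5 = 3.
Check constraint 3: a5 - a3 = 1; constraint 5: a5 + a2 = 6; constraint 6: a1 + a2 = 4. The remaining constraints are straightforward to verify.

Satisfiable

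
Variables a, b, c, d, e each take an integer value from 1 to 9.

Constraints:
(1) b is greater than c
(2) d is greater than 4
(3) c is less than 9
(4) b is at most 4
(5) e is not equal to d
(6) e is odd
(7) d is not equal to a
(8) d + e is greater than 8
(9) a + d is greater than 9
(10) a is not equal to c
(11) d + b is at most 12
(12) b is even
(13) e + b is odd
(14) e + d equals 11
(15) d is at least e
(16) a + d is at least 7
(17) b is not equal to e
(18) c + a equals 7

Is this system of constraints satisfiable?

Satisfiable

Setting (a, b, c, d, e) = (4, 4, 3, 6, 5) satisfies everything: constraint 8: d + e = 11; constraint 9: a + d = 10; constraint 11: d + b = 10, and the others follow.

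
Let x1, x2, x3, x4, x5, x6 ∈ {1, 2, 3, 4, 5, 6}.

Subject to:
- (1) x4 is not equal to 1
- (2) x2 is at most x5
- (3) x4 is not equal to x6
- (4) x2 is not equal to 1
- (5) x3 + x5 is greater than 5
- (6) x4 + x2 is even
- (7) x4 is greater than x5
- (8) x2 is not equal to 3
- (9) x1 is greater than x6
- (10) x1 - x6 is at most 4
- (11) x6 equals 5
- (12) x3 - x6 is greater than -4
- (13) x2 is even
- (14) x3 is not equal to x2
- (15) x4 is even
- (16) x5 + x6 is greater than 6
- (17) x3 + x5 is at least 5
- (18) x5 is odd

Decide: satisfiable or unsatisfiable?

Take x1 = 6, x2 = 2, x3 = 4, x4 = 6, x5 = 3, x6 = 5. Then constraint 5: x3 + x5 = 7; constraint 10: x1 - x6 = 1, and every other listed constraint is also met.

Satisfiable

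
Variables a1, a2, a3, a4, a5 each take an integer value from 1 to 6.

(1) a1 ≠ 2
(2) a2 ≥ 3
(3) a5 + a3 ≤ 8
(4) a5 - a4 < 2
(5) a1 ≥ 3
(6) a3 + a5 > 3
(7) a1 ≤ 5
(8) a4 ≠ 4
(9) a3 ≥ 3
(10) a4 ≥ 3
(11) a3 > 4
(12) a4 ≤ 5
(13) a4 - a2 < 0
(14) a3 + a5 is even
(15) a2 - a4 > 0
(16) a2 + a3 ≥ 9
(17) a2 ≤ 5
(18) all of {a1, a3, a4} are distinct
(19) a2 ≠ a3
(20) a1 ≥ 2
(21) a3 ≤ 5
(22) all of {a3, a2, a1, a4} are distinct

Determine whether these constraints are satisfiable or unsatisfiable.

Unsatisfiable

Constraints 2, 5, 7, 9, 10, 12, 17, and 21 confine each of a3, a2, a1, a4 to the 3 values {3, …, 5}.
Constraint 22 requires all 4 of them to be distinct, but only 3 values are available — impossible by the pigeonhole principle.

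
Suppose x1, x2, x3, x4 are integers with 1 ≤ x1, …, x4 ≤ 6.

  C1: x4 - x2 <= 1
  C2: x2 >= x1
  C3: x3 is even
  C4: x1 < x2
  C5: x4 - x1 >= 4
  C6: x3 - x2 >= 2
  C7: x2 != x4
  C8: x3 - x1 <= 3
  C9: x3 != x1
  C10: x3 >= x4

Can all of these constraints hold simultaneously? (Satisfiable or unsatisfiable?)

Unsatisfiable

Constraints 1, 5, 6, and 8 give x4 − x1 ≥ 4, x1 − x3 ≥ -3, x3 − x2 ≥ 2, x2 − x4 ≥ -1.
Adding all 4 inequalities: the left sides telescope to 0, and the right sides sum to 4 + (-3) + 2 + (-1) = 2. So 0 ≥ 2, which is false.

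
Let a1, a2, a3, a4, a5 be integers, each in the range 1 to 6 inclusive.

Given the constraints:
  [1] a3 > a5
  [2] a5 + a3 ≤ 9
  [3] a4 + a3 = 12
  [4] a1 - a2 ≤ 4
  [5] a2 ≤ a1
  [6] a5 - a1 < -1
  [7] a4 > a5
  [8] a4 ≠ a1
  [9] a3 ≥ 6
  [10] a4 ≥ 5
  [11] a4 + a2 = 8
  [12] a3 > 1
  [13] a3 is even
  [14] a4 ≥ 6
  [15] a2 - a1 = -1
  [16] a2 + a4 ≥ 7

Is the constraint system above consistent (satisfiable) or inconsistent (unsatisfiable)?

Satisfiable

The assignment a1 = 3, a2 = 2, a3 = 6, a4 = 6, a5 = 1 works:
  constraint 2 holds since a5 + a3 = 7.
  constraint 3 holds since a4 + a3 = 12.
  constraint 4 holds since a1 - a2 = 1.
The rest check out directly.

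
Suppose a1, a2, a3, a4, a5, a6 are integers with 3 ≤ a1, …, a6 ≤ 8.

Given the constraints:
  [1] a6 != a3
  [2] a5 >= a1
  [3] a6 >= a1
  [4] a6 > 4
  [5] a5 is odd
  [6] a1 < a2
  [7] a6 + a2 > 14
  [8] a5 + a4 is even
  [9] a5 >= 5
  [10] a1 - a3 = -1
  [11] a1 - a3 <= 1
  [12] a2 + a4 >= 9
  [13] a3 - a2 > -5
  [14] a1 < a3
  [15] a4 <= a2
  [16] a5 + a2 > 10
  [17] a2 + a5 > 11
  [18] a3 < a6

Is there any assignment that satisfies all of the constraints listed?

Try a1 = 4, a2 = 7, a3 = 5, a4 = 3, a5 = 5, a6 = 8.
Check constraint 7: a6 + a2 = 15; constraint 10: a1 - a3 = -1; constraint 11: a1 - a3 = -1. The remaining constraints are straightforward to verify.

Satisfiable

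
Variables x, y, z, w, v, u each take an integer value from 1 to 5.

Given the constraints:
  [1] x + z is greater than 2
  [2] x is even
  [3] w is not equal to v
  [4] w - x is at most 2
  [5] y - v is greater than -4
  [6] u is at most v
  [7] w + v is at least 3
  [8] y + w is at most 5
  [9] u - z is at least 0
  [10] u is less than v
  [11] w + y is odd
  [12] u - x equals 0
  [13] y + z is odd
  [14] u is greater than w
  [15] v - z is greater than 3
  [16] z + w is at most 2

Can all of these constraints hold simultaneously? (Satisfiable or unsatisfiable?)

Satisfiable

Take x = 2, y = 4, z = 1, w = 1, v = 5, u = 2. Then constraint 1: x + z = 3; constraint 4: w - x = -1; constraint 5: y - v = -1, and every other listed constraint is also met.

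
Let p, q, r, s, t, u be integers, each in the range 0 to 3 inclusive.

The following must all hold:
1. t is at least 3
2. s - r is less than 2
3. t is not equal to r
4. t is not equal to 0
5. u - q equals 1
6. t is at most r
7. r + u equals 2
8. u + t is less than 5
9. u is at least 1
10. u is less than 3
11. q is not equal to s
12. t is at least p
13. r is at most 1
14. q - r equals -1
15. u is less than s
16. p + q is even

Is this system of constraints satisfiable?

Unsatisfiable

From constraints 1 and 6: r ≥ t ≥ 3. From constraint 9: u ≥ 1. Hence r + u ≥ 4. But constraint 7 requires r + u = 2, and 2 < 4. Contradiction.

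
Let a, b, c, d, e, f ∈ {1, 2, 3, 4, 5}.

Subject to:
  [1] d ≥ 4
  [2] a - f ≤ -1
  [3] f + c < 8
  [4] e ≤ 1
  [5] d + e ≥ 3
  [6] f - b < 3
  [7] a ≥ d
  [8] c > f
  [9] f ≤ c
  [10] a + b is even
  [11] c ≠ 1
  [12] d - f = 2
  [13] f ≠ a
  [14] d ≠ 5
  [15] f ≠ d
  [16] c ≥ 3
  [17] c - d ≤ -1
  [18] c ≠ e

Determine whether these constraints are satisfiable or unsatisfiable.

Unsatisfiable

Constraints 2, 7, 8, and 17 give d ≤ a, a < f, f < c, c < d. Chaining: d ≤ a < f < c < d, which forces d < d — impossible.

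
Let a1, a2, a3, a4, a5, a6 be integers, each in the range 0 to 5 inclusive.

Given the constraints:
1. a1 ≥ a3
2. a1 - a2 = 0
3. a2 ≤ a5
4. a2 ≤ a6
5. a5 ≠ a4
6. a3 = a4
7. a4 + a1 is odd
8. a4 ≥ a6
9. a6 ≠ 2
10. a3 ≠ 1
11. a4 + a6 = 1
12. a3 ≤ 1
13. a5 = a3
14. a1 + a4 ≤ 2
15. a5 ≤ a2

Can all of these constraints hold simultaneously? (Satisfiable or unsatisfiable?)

From constraints 6 and 13, a5 = a3 = a4, so a5 = a4. But constraint 5 says a5 ≠ a4. Contradiction.

Unsatisfiable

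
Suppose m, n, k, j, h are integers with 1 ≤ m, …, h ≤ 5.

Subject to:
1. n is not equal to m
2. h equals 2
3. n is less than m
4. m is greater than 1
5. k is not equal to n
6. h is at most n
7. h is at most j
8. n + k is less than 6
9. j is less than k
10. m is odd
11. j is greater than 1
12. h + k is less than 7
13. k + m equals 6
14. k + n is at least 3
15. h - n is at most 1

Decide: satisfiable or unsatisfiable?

Satisfiable

One satisfying assignment is m = 3, n = 2, k = 3, j = 2, h = 2.
For the less obvious constraints — constraint 8: n + k = 5; constraint 12: h + k = 5 — and the others hold by inspection.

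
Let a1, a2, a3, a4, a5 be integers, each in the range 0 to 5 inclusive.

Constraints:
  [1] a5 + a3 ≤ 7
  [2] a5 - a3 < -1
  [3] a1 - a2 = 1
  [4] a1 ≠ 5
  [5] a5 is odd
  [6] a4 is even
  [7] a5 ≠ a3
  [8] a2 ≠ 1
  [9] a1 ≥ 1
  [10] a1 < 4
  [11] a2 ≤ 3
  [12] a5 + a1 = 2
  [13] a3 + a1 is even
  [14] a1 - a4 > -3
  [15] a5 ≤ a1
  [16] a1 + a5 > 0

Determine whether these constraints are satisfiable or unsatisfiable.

Satisfiable

Take a1 = 1, a2 = 0, a3 = 3, a4 = 2, a5 = 1. Then constraint 1: a5 + a3 = 4; constraint 2: a5 - a3 = -2; constraint 3: a1 - a2 = 1, and every other listed constraint is also met.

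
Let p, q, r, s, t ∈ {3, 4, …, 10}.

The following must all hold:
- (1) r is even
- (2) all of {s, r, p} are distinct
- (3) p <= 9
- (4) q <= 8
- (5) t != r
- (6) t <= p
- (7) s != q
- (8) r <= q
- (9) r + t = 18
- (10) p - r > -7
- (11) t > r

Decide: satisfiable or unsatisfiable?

From constraints 4 and 8: r ≤ q ≤ 8. From constraints 3 and 6: t ≤ p ≤ 9. Hence r + t ≤ 17. But constraint 9 requires r + t = 18, and 18 > 17. Contradiction.

Unsatisfiable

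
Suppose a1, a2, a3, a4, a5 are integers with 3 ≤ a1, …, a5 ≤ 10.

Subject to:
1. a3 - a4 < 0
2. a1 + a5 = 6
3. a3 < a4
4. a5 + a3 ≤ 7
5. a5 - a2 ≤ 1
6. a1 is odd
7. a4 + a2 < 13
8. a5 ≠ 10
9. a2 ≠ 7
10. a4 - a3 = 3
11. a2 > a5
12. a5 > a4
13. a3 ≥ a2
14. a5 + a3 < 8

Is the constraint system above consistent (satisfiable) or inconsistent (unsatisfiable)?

Constraints 3, 11, 12, and 13 give a5 < a2, a2 ≤ a3, a3 < a4, a4 < a5. Chaining: a5 < a2 ≤ a3 < a4 < a5, which forces a5 < a5 — impossible.

Unsatisfiable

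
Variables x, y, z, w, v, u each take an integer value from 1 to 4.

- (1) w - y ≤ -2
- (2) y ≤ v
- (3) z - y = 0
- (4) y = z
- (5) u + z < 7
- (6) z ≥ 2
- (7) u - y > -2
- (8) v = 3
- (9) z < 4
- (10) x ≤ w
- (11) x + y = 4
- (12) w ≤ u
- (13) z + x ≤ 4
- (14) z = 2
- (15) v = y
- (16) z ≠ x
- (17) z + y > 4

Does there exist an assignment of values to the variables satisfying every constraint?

Constraint 8 fixes v = 3 and constraint 14 fixes z = 2. Constraints 4 and 15 give v = y = z, so v = z. But 3 ≠ 2 — contradiction.

Unsatisfiable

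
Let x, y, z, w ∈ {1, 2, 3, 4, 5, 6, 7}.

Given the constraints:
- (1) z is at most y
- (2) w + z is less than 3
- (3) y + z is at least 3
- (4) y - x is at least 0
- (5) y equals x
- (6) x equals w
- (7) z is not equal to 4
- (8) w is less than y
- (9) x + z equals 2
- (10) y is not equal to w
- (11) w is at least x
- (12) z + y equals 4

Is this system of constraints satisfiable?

From constraints 5 and 6, y = x = w, so y = w. But constraint 10 says y ≠ w. Contradiction.

Unsatisfiable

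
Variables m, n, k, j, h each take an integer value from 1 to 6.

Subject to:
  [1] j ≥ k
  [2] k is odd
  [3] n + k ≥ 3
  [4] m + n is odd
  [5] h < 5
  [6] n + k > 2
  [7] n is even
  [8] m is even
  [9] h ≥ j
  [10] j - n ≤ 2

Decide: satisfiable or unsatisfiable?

Constraint 8 makes m even and constraint 7 makes n even, so m + n must be even. Constraint 4 says m + n is odd — contradiction.

Unsatisfiable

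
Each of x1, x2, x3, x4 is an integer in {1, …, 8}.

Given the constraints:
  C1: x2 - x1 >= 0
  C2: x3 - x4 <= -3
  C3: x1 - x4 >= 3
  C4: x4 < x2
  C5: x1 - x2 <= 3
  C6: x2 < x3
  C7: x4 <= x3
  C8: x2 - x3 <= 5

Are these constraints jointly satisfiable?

Constraints 1, 2, 3, and 8 give x1 − x4 ≥ 3, x4 − x3 ≥ 3, x3 − x2 ≥ -5, x2 − x1 ≥ 0.
Adding all 4 inequalities: the left sides telescope to 0, and the right sides sum to 3 + 3 + (-5) + 0 = 1. So 0 ≥ 1, which is false.

Unsatisfiable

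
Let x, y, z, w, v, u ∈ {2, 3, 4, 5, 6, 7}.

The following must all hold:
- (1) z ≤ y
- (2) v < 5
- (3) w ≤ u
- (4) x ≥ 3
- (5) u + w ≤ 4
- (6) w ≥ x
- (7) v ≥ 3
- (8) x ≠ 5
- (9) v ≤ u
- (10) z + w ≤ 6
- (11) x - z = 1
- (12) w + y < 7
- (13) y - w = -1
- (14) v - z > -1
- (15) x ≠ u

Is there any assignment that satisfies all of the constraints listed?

Unsatisfiable

From constraints 7 and 9: u ≥ v ≥ 3. From constraints 4 and 6: w ≥ x ≥ 3. Hence u + w ≥ 6. But constraint 5 requires u + w ≤ 4, and 4 < 6. Contradiction.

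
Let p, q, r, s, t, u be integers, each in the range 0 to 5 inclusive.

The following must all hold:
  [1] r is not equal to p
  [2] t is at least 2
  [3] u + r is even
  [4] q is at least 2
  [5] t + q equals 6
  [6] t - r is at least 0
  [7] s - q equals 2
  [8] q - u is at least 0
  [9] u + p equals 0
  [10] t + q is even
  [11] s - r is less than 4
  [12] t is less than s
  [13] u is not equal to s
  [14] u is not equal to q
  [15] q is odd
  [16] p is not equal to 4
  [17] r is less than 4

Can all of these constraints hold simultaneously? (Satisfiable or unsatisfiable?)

Satisfiable

One satisfying assignment is p = 0, q = 3, r = 2, s = 5, t = 3, u = 0.
For the less obvious constraints — constraint 5: t + q = 6; constraint 6: t - r = 1; constraint 7: s - q = 2 — and the others hold by inspection.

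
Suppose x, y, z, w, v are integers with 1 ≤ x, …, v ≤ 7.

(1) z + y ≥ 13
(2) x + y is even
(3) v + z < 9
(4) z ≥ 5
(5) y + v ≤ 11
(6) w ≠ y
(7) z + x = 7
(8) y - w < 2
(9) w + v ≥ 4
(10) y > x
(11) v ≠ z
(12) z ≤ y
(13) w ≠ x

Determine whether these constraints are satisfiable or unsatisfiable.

Satisfiable

Setting (x, y, z, w, v) = (1, 7, 6, 6, 1) satisfies everything: constraint 1: z + y = 13; constraint 3: v + z = 7; constraint 5: y + v = 8, and the others follow.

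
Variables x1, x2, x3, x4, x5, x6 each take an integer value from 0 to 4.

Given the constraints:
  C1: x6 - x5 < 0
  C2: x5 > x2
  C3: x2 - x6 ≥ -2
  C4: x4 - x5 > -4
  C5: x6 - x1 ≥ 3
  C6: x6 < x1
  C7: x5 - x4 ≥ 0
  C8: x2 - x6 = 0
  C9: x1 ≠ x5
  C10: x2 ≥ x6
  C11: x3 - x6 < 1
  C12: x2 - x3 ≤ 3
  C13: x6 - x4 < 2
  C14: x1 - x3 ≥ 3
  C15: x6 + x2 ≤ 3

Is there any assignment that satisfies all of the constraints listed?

Constraints 3, 5, 12, and 14 give x2 − x6 ≥ -2, x6 − x1 ≥ 3, x1 − x3 ≥ 3, x3 − x2 ≥ -3.
Adding all 4 inequalities: the left sides telescope to 0, and the right sides sum to (-2) + 3 + 3 + (-3) = 1. So 0 ≥ 1, which is false.

Unsatisfiable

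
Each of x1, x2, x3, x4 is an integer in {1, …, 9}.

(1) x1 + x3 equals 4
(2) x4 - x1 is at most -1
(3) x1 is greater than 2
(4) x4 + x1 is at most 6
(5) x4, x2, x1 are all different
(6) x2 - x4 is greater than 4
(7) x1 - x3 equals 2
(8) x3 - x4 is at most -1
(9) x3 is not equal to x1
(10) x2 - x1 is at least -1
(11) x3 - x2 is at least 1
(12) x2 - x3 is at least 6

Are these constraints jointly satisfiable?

Constraints 2, 8, 10, and 11 give x2 − x1 ≥ -1, x1 − x4 ≥ 1, x4 − x3 ≥ 1, x3 − x2 ≥ 1.
Adding all 4 inequalities: the left sides telescope to 0, and the right sides sum to (-1) + 1 + 1 + 1 = 2. So 0 ≥ 2, which is false.

Unsatisfiable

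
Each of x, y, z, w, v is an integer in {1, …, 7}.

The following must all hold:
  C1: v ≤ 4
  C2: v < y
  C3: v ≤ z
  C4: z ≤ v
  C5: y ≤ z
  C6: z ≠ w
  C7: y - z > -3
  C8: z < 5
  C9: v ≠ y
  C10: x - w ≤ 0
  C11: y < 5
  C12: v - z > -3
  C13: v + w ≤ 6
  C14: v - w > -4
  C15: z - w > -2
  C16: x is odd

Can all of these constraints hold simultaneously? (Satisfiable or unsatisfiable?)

Constraints 2, 4, and 5 give y ≤ z, z ≤ v, v < y. Chaining: y ≤ z ≤ v < y, which forces y < y — impossible.

Unsatisfiable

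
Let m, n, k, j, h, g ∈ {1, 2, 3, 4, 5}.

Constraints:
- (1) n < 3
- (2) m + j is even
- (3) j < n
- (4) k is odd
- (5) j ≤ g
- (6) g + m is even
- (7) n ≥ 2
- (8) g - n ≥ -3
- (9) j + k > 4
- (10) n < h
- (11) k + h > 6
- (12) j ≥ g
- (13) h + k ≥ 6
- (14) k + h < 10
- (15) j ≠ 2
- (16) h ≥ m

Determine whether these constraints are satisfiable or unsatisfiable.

The assignment m = 1, n = 2, k = 5, j = 1, h = 4, g = 1 works:
  constraint 8 holds since g - n = -1.
  constraint 9 holds since j + k = 6.
  constraint 11 holds since k + h = 9.
The rest check out directly.

Satisfiable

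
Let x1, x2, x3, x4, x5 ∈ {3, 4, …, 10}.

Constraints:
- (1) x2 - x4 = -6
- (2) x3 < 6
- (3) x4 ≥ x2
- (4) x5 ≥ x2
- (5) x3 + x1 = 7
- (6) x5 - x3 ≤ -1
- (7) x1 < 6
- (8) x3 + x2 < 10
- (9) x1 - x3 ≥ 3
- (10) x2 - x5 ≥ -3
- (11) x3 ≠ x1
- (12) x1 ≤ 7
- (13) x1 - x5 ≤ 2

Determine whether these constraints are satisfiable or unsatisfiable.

Unsatisfiable

Constraints 6, 9, and 13 give x3 − x5 ≥ 1, x5 − x1 ≥ -2, x1 − x3 ≥ 3.
Adding all 3 inequalities: the left sides telescope to 0, and the right sides sum to 1 + (-2) + 3 = 2. So 0 ≥ 2, which is false.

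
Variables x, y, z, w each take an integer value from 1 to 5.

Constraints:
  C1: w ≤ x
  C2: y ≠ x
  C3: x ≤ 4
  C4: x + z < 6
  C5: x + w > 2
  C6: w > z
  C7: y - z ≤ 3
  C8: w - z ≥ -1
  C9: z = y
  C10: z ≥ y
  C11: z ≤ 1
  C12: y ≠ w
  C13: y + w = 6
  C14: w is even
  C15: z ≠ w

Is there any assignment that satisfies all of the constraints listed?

From constraints 10 and 11: y ≤ z ≤ 1. From constraints 1 and 3: w ≤ x ≤ 4. Hence y + w ≤ 5. But constraint 13 requires y + w = 6, and 6 > 5. Contradiction.

Unsatisfiable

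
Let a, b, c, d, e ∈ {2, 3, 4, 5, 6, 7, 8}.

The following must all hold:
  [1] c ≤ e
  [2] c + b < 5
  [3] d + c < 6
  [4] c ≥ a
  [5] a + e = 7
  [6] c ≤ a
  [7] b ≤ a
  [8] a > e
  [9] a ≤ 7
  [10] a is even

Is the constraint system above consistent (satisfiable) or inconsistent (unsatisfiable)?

Constraints 1, 4, and 8 give a ≤ c, c ≤ e, e < a. Chaining: a ≤ c ≤ e < a, which forces a < a — impossible.

Unsatisfiable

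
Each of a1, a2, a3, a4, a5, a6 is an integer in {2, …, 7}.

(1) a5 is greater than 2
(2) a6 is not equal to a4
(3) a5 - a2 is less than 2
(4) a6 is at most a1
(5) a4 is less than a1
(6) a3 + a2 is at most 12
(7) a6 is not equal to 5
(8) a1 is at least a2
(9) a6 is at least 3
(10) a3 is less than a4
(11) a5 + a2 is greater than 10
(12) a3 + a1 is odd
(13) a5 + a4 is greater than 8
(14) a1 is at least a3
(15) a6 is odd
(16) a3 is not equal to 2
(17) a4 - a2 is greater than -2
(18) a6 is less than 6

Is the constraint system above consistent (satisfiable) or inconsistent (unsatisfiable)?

Take a1 = 6, a2 = 6, a3 = 3, a4 = 5, a5 = 6, a6 = 3. Then constraint 3: a5 - a2 = 0; constraint 6: a3 + a2 = 9, and every other listed constraint is also met.

Satisfiable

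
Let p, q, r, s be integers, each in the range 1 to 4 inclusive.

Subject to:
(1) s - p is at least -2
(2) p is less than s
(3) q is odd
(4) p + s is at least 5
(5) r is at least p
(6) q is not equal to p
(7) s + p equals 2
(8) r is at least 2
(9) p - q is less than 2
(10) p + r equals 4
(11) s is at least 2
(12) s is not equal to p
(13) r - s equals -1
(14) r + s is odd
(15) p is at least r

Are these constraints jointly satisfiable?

From constraint 11: s ≥ 2. From constraints 8 and 15: p ≥ r ≥ 2. Hence s + p ≥ 4. But constraint 7 requires s + p = 2, and 2 < 4. Contradiction.

Unsatisfiable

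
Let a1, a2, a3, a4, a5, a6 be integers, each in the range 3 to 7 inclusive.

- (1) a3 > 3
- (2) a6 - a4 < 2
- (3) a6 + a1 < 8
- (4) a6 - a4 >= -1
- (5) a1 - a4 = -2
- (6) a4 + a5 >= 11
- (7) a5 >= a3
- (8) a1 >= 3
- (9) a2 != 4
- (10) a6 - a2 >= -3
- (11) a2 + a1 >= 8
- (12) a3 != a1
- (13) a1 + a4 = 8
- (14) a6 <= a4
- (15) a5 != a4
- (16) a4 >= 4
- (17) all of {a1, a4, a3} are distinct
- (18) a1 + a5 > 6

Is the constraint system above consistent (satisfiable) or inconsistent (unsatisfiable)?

Satisfiable

Try a1 = 3, a2 = 5, a3 = 6, a4 = 5, a5 = 6, a6 = 4.
Check constraint 2: a6 - a4 = -1; constraint 3: a6 + a1 = 7. The remaining constraints are straightforward to verify.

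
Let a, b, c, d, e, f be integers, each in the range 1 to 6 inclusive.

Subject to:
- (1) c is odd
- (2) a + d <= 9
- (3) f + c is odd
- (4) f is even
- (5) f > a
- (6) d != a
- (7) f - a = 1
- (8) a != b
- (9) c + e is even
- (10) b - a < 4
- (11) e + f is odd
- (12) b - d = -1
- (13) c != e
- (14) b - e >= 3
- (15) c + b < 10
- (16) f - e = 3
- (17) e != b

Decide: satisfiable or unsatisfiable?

One satisfying assignment is a = 3, b = 5, c = 3, d = 6, e = 1, f = 4.
For the less obvious constraints — constraint 2: a + d = 9; constraint 7: f - a = 1 — and the others hold by inspection.

Satisfiable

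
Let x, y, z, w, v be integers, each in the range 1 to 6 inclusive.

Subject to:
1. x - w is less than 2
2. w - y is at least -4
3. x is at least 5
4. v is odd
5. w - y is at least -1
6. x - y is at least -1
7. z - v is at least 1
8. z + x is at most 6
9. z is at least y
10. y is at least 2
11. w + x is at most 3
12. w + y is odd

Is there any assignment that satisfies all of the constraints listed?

Unsatisfiable

From constraints 9 and 10: z ≥ y ≥ 2. From constraint 3: x ≥ 5. Hence z + x ≥ 7. But constraint 8 requires z + x ≤ 6, and 6 < 7. Contradiction.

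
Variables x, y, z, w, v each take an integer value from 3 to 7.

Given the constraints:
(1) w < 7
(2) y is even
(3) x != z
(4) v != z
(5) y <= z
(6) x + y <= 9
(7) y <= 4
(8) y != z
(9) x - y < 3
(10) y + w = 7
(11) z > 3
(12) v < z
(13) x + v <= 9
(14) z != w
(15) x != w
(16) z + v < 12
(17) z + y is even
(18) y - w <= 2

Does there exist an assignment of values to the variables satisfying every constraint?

Satisfiable

The assignment x = 4, y = 4, z = 6, w = 3, v = 5 works:
  constraint 6 holds since x + y = 8.
  constraint 9 holds since x - y = 0.
The rest check out directly.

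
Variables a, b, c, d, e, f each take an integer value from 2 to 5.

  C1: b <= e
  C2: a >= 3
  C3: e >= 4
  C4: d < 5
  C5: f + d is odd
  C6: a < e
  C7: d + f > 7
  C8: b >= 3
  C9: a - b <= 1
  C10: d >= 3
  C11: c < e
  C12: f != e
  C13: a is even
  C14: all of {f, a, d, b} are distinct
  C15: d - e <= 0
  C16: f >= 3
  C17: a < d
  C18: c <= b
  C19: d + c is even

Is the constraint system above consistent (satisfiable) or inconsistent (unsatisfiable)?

Constraints 2, 8, 10, and 16 confine each of f, a, d, b to the 3 values {3, …, 5} (the domain already gives each ≤ 5).
Constraint 14 requires all 4 of them to be distinct, but only 3 values are available — impossible by the pigeonhole principle.

Unsatisfiable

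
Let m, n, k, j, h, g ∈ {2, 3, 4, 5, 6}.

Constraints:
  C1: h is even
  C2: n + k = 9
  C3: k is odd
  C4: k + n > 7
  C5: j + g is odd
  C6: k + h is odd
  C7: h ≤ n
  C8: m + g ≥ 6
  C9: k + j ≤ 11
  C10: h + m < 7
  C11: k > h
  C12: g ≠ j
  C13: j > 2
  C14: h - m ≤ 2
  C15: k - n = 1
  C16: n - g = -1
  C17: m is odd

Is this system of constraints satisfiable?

Try m = 3, n = 4, k = 5, j = 6, h = 2, g = 5.
Check constraint 2: n + k = 9; constraint 4: k + n = 9; constraint 8: m + g = 8. The remaining constraints are straightforward to verify.

Satisfiable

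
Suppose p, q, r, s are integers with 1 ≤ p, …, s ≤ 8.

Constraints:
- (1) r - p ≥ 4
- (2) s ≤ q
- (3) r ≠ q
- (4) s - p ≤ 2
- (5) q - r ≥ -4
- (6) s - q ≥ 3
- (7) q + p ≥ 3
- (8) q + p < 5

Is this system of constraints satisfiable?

Constraints 1, 4, 5, and 6 give q − r ≥ -4, r − p ≥ 4, p − s ≥ -2, s − q ≥ 3.
Adding all 4 inequalities: the left sides telescope to 0, and the right sides sum to (-4) + 4 + (-2) + 3 = 1. So 0 ≥ 1, which is false.

Unsatisfiable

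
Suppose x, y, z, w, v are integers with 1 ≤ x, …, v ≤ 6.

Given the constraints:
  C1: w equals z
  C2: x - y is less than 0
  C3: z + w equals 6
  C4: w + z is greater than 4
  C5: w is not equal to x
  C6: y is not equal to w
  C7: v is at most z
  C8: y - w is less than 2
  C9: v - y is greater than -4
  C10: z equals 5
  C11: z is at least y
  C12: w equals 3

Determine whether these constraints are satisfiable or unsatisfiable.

Unsatisfiable

Constraint 12 fixes w = 3 and constraint 10 fixes z = 5, but constraint 1 requires w = z. Since 3 ≠ 5, contradiction.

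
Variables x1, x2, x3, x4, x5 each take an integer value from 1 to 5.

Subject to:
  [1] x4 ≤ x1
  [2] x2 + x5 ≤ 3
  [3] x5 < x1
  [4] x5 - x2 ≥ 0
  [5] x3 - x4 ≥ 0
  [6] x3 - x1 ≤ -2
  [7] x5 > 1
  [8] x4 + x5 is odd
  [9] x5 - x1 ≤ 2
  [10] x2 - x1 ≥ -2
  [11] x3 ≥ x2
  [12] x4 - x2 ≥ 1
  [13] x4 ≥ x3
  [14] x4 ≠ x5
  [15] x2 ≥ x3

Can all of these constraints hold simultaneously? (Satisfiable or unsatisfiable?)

Constraints 5, 6, 10, and 12 give x1 − x3 ≥ 2, x3 − x4 ≥ 0, x4 − x2 ≥ 1, x2 − x1 ≥ -2.
Adding all 4 inequalities: the left sides telescope to 0, and the right sides sum to 2 + 0 + 1 + (-2) = 1. So 0 ≥ 1, which is false.

Unsatisfiable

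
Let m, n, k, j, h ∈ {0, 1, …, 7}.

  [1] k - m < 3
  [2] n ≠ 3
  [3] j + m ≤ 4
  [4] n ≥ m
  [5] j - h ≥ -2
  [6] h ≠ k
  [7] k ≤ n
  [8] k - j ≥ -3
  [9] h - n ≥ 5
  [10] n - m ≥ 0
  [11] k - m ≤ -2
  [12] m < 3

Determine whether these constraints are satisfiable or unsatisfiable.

Unsatisfiable

Constraints 5, 8, 9, 10, and 11 give m − k ≥ 2, k − j ≥ -3, j − h ≥ -2, h − n ≥ 5, n − m ≥ 0.
Adding all 5 inequalities: the left sides telescope to 0, and the right sides sum to 2 + (-3) + (-2) + 5 + 0 = 2. So 0 ≥ 2, which is false.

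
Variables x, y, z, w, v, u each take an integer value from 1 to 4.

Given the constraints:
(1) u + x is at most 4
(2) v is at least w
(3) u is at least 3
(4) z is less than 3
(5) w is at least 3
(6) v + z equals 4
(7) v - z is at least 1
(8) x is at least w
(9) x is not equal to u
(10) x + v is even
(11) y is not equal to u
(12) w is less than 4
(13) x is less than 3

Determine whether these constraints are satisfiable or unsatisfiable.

Unsatisfiable

From constraint 3: u ≥ 3. From constraints 5 and 8: x ≥ w ≥ 3. Hence u + x ≥ 6. But constraint 1 requires u + x ≤ 4, and 4 < 6. Contradiction.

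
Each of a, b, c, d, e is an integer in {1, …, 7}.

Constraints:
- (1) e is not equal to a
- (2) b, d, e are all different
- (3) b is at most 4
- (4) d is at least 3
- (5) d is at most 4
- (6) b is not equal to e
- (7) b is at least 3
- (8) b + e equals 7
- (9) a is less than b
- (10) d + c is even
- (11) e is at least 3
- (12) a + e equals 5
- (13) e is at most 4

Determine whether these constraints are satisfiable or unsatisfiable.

Constraints 3, 4, 5, 7, 11, and 13 confine each of b, d, e to the 2 values {3, 4}.
Constraint 2 requires all 3 of them to be distinct, but only 2 values are available — impossible by the pigeonhole principle.

Unsatisfiable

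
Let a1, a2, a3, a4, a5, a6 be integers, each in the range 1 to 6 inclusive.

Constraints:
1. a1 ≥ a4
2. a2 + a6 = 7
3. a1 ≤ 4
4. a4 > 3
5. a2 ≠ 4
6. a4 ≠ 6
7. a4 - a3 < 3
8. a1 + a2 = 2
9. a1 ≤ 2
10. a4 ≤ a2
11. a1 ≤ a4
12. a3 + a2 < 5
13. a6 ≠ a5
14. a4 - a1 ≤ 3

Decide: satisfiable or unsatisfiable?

From constraint 4: a4 ≥ 4. From constraints 1 and 9: a4 ≤ a1 and a1 ≤ 2, so a4 ≤ 2. But 2 < 4, so no value of a4 works.

Unsatisfiable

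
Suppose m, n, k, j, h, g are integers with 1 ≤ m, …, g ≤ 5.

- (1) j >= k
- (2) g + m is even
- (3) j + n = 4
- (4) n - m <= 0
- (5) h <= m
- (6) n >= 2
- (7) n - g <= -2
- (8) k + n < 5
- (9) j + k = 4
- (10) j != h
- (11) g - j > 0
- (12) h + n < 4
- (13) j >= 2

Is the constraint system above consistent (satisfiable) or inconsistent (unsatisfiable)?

Try m = 4, n = 2, k = 2, j = 2, h = 1, g = 4.
Check constraint 3: j + n = 4; constraint 4: n - m = -2. The remaining constraints are straightforward to verify.

Satisfiable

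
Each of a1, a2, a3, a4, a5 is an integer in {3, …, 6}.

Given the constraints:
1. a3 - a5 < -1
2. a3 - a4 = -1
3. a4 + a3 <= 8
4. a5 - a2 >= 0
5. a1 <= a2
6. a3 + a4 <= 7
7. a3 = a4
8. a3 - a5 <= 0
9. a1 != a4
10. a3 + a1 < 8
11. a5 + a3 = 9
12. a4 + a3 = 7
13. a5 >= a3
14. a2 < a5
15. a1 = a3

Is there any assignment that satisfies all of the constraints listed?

From constraints 7 and 15, a1 = a3 = a4, so a1 = a4. But constraint 9 says a1 ≠ a4. Contradiction.

Unsatisfiable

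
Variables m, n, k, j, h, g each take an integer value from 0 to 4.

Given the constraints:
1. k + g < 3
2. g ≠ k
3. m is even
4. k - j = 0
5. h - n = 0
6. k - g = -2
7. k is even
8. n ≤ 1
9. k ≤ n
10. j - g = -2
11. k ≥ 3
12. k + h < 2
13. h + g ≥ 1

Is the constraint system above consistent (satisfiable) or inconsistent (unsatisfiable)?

From constraints 9 and 11: n ≥ k and k ≥ 3, so n ≥ 3. From constraint 8: n ≤ 1. But 1 < 3, so no value of n works.

Unsatisfiable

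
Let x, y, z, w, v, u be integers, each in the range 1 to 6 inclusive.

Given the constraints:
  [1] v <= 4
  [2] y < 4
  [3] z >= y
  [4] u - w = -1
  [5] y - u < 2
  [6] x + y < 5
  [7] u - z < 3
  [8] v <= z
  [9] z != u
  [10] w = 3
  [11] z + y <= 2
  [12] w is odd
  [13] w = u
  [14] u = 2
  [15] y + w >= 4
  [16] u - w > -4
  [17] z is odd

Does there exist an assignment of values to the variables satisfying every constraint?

Constraint 10 fixes w = 3 and constraint 14 fixes u = 2, but constraint 13 requires w = u. Since 3 ≠ 2, contradiction.

Unsatisfiable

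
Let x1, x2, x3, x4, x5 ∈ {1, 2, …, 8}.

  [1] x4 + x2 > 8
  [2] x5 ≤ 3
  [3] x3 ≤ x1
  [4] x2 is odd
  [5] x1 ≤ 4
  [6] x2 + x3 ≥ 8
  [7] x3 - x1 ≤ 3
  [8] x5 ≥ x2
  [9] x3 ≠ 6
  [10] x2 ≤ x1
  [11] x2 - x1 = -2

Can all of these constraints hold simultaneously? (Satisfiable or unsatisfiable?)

From constraints 2 and 8: x2 ≤ x5 ≤ 3. From constraints 3 and 5: x3 ≤ x1 ≤ 4. Hence x2 + x3 ≤ 7. But constraint 6 requires x2 + x3 ≥ 8, and 8 > 7. Contradiction.

Unsatisfiable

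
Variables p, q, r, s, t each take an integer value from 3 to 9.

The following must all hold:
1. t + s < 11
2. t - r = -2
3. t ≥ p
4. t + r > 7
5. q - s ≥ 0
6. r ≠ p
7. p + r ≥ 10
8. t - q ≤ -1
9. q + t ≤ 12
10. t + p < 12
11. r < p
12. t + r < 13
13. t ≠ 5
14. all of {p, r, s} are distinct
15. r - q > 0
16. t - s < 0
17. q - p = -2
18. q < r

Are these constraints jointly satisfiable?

Unsatisfiable

Constraints 3, 5, 11, 16, and 18 give p ≤ t, t < s, s ≤ q, q < r, r < p. Chaining: p ≤ t < s ≤ q < r < p, which forces p < p — impossible.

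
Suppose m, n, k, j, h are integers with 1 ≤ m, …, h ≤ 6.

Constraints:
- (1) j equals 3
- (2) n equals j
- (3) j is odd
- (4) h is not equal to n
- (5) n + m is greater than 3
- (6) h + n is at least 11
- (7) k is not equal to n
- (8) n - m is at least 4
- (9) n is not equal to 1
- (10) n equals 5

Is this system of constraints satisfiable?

Unsatisfiable

Constraint 10 fixes n = 5 and constraint 1 fixes j = 3, but constraint 2 requires n = j. Since 5 ≠ 3, contradiction.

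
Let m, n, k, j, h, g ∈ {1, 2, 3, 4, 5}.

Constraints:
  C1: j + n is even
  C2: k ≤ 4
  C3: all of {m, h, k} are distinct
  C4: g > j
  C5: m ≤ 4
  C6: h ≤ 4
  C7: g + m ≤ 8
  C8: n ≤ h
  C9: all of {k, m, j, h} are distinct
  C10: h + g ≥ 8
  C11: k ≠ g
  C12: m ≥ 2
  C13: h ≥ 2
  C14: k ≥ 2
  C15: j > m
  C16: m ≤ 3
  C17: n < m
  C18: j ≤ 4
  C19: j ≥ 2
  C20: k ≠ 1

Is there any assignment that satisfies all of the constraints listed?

Unsatisfiable

Constraints 2, 5, 6, 12, 13, 14, 18, and 19 confine each of k, m, j, h to the 3 values {2, …, 4}.
Constraint 9 requires all 4 of them to be distinct, but only 3 values are available — impossible by the pigeonhole principle.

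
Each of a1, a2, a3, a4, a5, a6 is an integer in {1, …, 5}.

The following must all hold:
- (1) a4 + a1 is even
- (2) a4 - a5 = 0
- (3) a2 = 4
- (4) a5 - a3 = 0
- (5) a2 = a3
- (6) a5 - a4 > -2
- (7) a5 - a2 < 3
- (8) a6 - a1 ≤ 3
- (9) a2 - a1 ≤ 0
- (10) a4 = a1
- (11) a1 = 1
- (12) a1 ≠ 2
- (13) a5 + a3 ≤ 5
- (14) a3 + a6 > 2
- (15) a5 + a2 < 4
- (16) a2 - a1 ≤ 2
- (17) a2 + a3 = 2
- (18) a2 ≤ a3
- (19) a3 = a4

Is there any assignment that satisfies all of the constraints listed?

Constraint 3 fixes a2 = 4 and constraint 11 fixes a1 = 1. Constraints 5, 10, and 19 give a2 = a3 = a4 = a1, so a2 = a1. But 4 ≠ 1 — contradiction.

Unsatisfiable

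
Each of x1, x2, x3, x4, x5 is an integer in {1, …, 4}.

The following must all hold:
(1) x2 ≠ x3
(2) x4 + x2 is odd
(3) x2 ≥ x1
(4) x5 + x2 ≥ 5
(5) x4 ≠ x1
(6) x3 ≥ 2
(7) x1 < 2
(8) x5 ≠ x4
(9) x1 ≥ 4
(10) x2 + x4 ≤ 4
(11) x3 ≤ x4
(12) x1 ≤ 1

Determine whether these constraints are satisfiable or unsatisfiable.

From constraints 3 and 9: x2 ≥ x1 ≥ 4. From constraints 6 and 11: x4 ≥ x3 ≥ 2. Hence x2 + x4 ≥ 6. But constraint 10 requires x2 + x4 ≤ 4, and 4 < 6. Contradiction.

Unsatisfiable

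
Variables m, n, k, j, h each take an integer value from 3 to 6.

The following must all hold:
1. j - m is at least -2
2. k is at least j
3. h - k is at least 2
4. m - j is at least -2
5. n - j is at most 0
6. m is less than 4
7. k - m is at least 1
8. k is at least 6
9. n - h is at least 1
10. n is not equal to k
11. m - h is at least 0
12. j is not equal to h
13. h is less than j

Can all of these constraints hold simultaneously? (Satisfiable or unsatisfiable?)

Unsatisfiable

Constraints 3, 4, 5, 7, and 9 give m − j ≥ -2, j − n ≥ 0, n − h ≥ 1, h − k ≥ 2, k − m ≥ 1.
Adding all 5 inequalities: the left sides telescope to 0, and the right sides sum to (-2) + 0 + 1 + 2 + 1 = 2. So 0 ≥ 2, which is false.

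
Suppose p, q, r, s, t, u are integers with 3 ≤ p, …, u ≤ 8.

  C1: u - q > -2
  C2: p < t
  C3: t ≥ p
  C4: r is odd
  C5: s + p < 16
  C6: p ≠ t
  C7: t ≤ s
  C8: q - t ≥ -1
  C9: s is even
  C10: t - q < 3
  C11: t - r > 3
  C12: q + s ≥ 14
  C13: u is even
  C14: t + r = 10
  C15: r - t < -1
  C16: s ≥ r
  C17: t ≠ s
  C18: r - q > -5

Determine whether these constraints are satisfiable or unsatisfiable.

The assignment p = 5, q = 7, r = 3, s = 8, t = 7, u = 8 works:
  constraint 1 holds since u - q = 1.
  constraint 5 holds since s + p = 13.
The rest check out directly.

Satisfiable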